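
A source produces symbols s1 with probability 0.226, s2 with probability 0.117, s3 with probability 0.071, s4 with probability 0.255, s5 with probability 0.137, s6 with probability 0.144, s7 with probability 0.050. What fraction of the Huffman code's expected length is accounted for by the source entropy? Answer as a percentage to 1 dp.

Entropy H = −Σ p log₂ p ≈ 2.6323 bits.
Huffman merges: 1/20+71/1000→121/1000; 117/1000+121/1000→119/500; 137/1000+18/125→281/1000; 113/500+119/500→58/125; 51/200+281/1000→67/125; 58/125+67/125→1. L = 66/25 ≈ 2.6400.
Efficiency = H/L = 2.6323/2.6400 = 99.7%.

99.7%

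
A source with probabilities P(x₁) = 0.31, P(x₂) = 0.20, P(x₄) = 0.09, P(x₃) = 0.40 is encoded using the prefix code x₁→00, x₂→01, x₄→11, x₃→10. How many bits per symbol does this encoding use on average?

L̄ = Σ pᵢ·ℓᵢ = 0.31·2 + 0.20·2 + 0.09·2 + 0.40·2 = 2 bits/symbol.

2 bits/symbol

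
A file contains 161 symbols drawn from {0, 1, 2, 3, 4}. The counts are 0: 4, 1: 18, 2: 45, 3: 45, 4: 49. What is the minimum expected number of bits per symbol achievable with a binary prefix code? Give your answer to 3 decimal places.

Probabilities are the counts divided by 161.
Repeatedly combine the two least-probable nodes; the expected code length is the sum of the merged weights.
merge 4/161 + 18/161 → 22/161
merge 22/161 + 45/161 → 67/161
merge 45/161 + 7/23 → 94/161
merge 67/161 + 94/161 → 1
L = 22/161 + 67/161 + 94/161 + 1 = 344/161 ≈ 2.137 bits/symbol.

2.137 bits/symbol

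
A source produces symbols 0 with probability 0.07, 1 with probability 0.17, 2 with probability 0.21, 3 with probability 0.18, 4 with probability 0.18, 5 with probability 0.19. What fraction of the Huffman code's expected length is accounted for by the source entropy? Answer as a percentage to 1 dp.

97.0%

Entropy H = −Σ p log₂ p ≈ 2.5218 bits.
Huffman merges: 7/100+17/100→6/25; 9/50+9/50→9/25; 19/100+21/100→2/5; 6/25+9/25→3/5; 2/5+3/5→1. L = 13/5 ≈ 2.6000.
Efficiency = H/L = 2.5218/2.6000 = 97.0%.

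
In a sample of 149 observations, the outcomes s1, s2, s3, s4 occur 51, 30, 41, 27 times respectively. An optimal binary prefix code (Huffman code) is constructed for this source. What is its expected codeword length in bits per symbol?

2 bits/symbol

Probabilities are the counts divided by 149.
Repeatedly combine the two least-probable nodes; the expected code length is the sum of the merged weights.
merge 27/149 + 30/149 → 57/149
merge 41/149 + 51/149 → 92/149
merge 57/149 + 92/149 → 1
L = 57/149 + 92/149 + 1 = 2 bits/symbol.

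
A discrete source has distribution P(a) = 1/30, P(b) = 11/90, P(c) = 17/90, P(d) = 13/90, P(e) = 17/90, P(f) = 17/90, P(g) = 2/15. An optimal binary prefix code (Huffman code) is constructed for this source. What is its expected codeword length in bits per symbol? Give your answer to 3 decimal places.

2.778 bits/symbol

Repeatedly combine the two least-probable nodes; the expected code length is the sum of the merged weights.
merge 1/30 + 11/90 → 7/45
merge 2/15 + 13/90 → 5/18
merge 7/45 + 17/90 → 31/90
merge 17/90 + 17/90 → 17/45
merge 5/18 + 31/90 → 28/45
merge 17/45 + 28/45 → 1
L = 7/45 + 5/18 + 31/90 + 17/45 + 28/45 + 1 = 25/9 ≈ 2.778 bits/symbol.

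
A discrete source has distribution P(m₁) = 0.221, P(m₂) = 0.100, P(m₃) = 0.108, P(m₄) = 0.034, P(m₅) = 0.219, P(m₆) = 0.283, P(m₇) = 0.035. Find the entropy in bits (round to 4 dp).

2.4906 bits

H = −Σ pᵢ log₂ pᵢ.
−0.221·log₂(0.221) = 0.4813
−0.100·log₂(0.100) = 0.3322
−0.108·log₂(0.108) = 0.3468
−0.034·log₂(0.034) = 0.1659
−0.219·log₂(0.219) = 0.4798
−0.283·log₂(0.283) = 0.5154
−0.035·log₂(0.035) = 0.1693
Sum ≈ 2.4906 → 2.4906 bits.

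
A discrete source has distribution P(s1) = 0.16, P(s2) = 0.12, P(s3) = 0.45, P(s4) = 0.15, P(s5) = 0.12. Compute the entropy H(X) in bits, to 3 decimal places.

2.086 bits

H = −Σ pᵢ log₂ pᵢ.
−0.16·log₂(0.16) = 0.4230
−0.12·log₂(0.12) = 0.3671
−0.45·log₂(0.45) = 0.5184
−0.15·log₂(0.15) = 0.4105
−0.12·log₂(0.12) = 0.3671
Sum ≈ 2.0861 → 2.086 bits.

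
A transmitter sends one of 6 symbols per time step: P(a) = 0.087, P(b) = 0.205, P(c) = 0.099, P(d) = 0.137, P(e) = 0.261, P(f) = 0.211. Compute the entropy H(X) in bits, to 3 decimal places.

2.478 bits

H = −Σ pᵢ log₂ pᵢ.
−0.087·log₂(0.087) = 0.3065
−0.205·log₂(0.205) = 0.4687
−0.099·log₂(0.099) = 0.3303
−0.137·log₂(0.137) = 0.3929
−0.261·log₂(0.261) = 0.5058
−0.211·log₂(0.211) = 0.4736
Sum ≈ 2.4778 → 2.478 bits.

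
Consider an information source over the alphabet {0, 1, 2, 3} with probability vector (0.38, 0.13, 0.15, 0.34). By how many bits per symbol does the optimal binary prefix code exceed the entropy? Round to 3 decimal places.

Entropy H = −Σ p log₂ p ≈ 1.8528 bits.
Huffman merges: 13/100+3/20→7/25; 7/25+17/50→31/50; 19/50+31/50→1. L = 19/10 ≈ 1.9000.
L − H = 1.9000 − 1.8528 = 0.047 bits.

0.047 bits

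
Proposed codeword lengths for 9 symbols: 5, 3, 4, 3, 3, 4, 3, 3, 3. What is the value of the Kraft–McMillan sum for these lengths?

0.90625

With common denominator 2^5 = 32: Σ 2^(−ℓᵢ) = 1/32 + 4/32 + 2/32 + 4/32 + 4/32 + 2/32 + 4/32 + 4/32 + 4/32 = 29/32 = 0.90625.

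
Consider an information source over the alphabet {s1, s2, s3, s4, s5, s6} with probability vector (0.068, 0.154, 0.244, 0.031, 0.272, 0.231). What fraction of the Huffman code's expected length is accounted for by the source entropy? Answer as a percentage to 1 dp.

Entropy H = −Σ p log₂ p ≈ 2.3305 bits.
Huffman merges: 31/1000+17/250→99/1000; 99/1000+77/500→253/1000; 231/1000+61/250→19/40; 253/1000+34/125→21/40; 19/40+21/40→1. L = 294/125 ≈ 2.3520.
Efficiency = H/L = 2.3305/2.3520 = 99.1%.

99.1%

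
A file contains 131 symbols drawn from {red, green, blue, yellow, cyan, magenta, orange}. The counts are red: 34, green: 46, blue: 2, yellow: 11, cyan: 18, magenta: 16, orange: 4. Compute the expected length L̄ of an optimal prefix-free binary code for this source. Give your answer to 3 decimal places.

2.427 bits/symbol

Probabilities are the counts divided by 131.
Repeatedly combine the two least-probable nodes; the expected code length is the sum of the merged weights.
merge 2/131 + 4/131 → 6/131
merge 6/131 + 11/131 → 17/131
merge 16/131 + 17/131 → 33/131
merge 18/131 + 33/131 → 51/131
merge 34/131 + 46/131 → 80/131
merge 51/131 + 80/131 → 1
L = 6/131 + 17/131 + 33/131 + 51/131 + 80/131 + 1 = 318/131 ≈ 2.427 bits/symbol.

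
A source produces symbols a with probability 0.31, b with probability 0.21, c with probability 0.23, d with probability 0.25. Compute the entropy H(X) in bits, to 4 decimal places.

1.9843 bits

H = −Σ pᵢ log₂ pᵢ.
−0.31·log₂(0.31) = 0.5238
−0.21·log₂(0.21) = 0.4728
−0.23·log₂(0.23) = 0.4877
−0.25·log₂(0.25) = 0.5000
Sum ≈ 1.9843 → 1.9843 bits.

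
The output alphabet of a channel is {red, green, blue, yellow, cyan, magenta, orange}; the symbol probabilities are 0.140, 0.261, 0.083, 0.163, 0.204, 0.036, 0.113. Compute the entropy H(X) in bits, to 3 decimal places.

H = −Σ pᵢ log₂ pᵢ.
−0.140·log₂(0.140) = 0.3971
−0.261·log₂(0.261) = 0.5058
−0.083·log₂(0.083) = 0.2980
−0.163·log₂(0.163) = 0.4266
−0.204·log₂(0.204) = 0.4678
−0.036·log₂(0.036) = 0.1727
−0.113·log₂(0.113) = 0.3555
Sum ≈ 2.6235 → 2.623 bits.

2.623 bits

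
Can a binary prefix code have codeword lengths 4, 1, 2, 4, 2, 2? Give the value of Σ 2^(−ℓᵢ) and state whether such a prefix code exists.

1.375; no

With common denominator 2^4 = 16: Σ 2^(−ℓᵢ) = 1/16 + 8/16 + 4/16 + 1/16 + 4/16 + 4/16 = 22/16 = 1.375.
Kraft's inequality requires Σ ≤ 1; here Σ = 1.375 > 1, so no such prefix code exists.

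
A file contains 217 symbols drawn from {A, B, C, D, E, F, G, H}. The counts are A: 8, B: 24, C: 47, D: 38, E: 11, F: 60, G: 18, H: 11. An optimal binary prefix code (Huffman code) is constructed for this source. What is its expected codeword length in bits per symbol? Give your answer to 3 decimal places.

Probabilities are the counts divided by 217.
Repeatedly combine the two least-probable nodes; the expected code length is the sum of the merged weights.
merge 8/217 + 11/217 → 19/217
merge 11/217 + 18/217 → 29/217
merge 19/217 + 24/217 → 43/217
merge 29/217 + 38/217 → 67/217
merge 43/217 + 47/217 → 90/217
merge 60/217 + 67/217 → 127/217
merge 90/217 + 127/217 → 1
L = 19/217 + 29/217 + 43/217 + 67/217 + 90/217 + 127/217 + 1 = 592/217 ≈ 2.728 bits/symbol.

2.728 bits/symbol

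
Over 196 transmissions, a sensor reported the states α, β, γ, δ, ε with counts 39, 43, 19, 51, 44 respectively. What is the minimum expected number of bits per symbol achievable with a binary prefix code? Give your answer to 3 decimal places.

Probabilities are the counts divided by 196.
Repeatedly combine the two least-probable nodes; the expected code length is the sum of the merged weights.
merge 19/196 + 39/196 → 29/98
merge 43/196 + 11/49 → 87/196
merge 51/196 + 29/98 → 109/196
merge 87/196 + 109/196 → 1
L = 29/98 + 87/196 + 109/196 + 1 = 225/98 ≈ 2.296 bits/symbol.

2.296 bits/symbol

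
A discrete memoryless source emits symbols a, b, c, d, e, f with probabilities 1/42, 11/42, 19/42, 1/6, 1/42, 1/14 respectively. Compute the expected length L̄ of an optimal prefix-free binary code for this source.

2 bits/symbol

Repeatedly combine the two least-probable nodes; the expected code length is the sum of the merged weights.
merge 1/42 + 1/42 → 1/21
merge 1/21 + 1/14 → 5/42
merge 5/42 + 1/6 → 2/7
merge 11/42 + 2/7 → 23/42
merge 19/42 + 23/42 → 1
L = 1/21 + 5/42 + 2/7 + 23/42 + 1 = 2 bits/symbol.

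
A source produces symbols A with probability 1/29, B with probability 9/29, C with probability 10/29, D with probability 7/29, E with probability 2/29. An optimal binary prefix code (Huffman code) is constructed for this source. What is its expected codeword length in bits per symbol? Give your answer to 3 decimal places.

2.103 bits/symbol

Repeatedly combine the two least-probable nodes; the expected code length is the sum of the merged weights.
merge 1/29 + 2/29 → 3/29
merge 3/29 + 7/29 → 10/29
merge 9/29 + 10/29 → 19/29
merge 10/29 + 19/29 → 1
L = 3/29 + 10/29 + 19/29 + 1 = 61/29 ≈ 2.103 bits/symbol.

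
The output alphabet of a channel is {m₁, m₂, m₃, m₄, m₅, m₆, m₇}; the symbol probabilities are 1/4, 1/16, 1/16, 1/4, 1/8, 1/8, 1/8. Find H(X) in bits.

2.625 bits

Each probability is a power of 1/2, so log₂(1/p) is an integer.
H = Σ p·log₂(1/p) = 1/4·2 + 1/16·4 + 1/16·4 + 1/4·2 + 1/8·3 + 1/8·3 + 1/8·3 = 2.625 bits.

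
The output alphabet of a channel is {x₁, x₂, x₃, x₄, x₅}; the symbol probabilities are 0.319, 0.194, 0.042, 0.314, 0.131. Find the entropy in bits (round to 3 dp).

2.086 bits

H = −Σ pᵢ log₂ pᵢ.
−0.319·log₂(0.319) = 0.5258
−0.194·log₂(0.194) = 0.4590
−0.042·log₂(0.042) = 0.1921
−0.314·log₂(0.314) = 0.5247
−0.131·log₂(0.131) = 0.3841
Sum ≈ 2.0858 → 2.086 bits.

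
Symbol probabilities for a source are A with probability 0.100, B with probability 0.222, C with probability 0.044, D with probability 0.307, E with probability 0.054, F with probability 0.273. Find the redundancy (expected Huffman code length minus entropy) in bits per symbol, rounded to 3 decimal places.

Entropy H = −Σ p log₂ p ≈ 2.2743 bits.
Huffman merges: 11/250+27/500→49/500; 49/500+1/10→99/500; 99/500+111/500→21/50; 273/1000+307/1000→29/50; 21/50+29/50→1. L = 287/125 ≈ 2.2960.
L − H = 2.2960 − 2.2743 = 0.022 bits.

0.022 bits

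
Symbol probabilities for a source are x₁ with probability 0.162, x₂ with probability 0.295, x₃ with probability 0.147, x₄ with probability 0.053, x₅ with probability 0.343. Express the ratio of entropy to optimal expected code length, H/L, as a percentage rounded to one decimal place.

Entropy H = −Σ p log₂ p ≈ 2.1057 bits.
Huffman merges: 53/1000+147/1000→1/5; 81/500+1/5→181/500; 59/200+343/1000→319/500; 181/500+319/500→1. L = 11/5 ≈ 2.2000.
Efficiency = H/L = 2.1057/2.2000 = 95.7%.

95.7%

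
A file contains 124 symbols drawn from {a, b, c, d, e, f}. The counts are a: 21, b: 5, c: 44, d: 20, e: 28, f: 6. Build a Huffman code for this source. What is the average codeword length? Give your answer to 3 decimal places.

Probabilities are the counts divided by 124.
Repeatedly combine the two least-probable nodes; the expected code length is the sum of the merged weights.
merge 5/124 + 3/62 → 11/124
merge 11/124 + 5/31 → 1/4
merge 21/124 + 7/31 → 49/124
merge 1/4 + 11/31 → 75/124
merge 49/124 + 75/124 → 1
L = 11/124 + 1/4 + 49/124 + 75/124 + 1 = 145/62 ≈ 2.339 bits/symbol.

2.339 bits/symbol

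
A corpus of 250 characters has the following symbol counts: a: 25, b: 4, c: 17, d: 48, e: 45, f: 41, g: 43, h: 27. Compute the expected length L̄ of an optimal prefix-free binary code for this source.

Probabilities are the counts divided by 250.
Repeatedly combine the two least-probable nodes; the expected code length is the sum of the merged weights.
merge 2/125 + 17/250 → 21/250
merge 21/250 + 1/10 → 23/125
merge 27/250 + 41/250 → 34/125
merge 43/250 + 9/50 → 44/125
merge 23/125 + 24/125 → 47/125
merge 34/125 + 44/125 → 78/125
merge 47/125 + 78/125 → 1
L = 21/250 + 23/125 + 34/125 + 44/125 + 47/125 + 78/125 + 1 = 723/250 = 2.892 bits/symbol.

2.892 bits/symbol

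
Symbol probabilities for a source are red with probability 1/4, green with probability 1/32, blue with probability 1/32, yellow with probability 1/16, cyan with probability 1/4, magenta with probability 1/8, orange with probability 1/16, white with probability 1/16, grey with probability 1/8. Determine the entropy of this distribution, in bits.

2.8125 bits

Each probability is a power of 1/2, so log₂(1/p) is an integer.
H = Σ p·log₂(1/p) = 1/4·2 + 1/32·5 + 1/32·5 + 1/16·4 + 1/4·2 + 1/8·3 + 1/16·4 + 1/16·4 + 1/8·3 = 2.8125 bits.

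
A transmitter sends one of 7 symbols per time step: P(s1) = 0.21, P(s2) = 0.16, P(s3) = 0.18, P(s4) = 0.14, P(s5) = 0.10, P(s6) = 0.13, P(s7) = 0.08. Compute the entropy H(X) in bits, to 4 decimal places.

2.7446 bits

H = −Σ pᵢ log₂ pᵢ.
−0.21·log₂(0.21) = 0.4728
−0.16·log₂(0.16) = 0.4230
−0.18·log₂(0.18) = 0.4453
−0.14·log₂(0.14) = 0.3971
−0.10·log₂(0.10) = 0.3322
−0.13·log₂(0.13) = 0.3826
−0.08·log₂(0.08) = 0.2915
Sum ≈ 2.7446 → 2.7446 bits.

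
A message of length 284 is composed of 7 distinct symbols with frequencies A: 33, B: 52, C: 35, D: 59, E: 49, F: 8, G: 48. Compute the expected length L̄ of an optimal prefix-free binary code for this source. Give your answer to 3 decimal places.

Probabilities are the counts divided by 284.
Repeatedly combine the two least-probable nodes; the expected code length is the sum of the merged weights.
merge 2/71 + 33/284 → 41/284
merge 35/284 + 41/284 → 19/71
merge 12/71 + 49/284 → 97/284
merge 13/71 + 59/284 → 111/284
merge 19/71 + 97/284 → 173/284
merge 111/284 + 173/284 → 1
L = 41/284 + 19/71 + 97/284 + 111/284 + 173/284 + 1 = 391/142 ≈ 2.754 bits/symbol.

2.754 bits/symbol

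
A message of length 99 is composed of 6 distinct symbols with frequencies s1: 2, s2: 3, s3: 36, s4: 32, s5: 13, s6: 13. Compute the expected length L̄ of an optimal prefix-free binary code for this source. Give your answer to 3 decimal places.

2.182 bits/symbol

Probabilities are the counts divided by 99.
Repeatedly combine the two least-probable nodes; the expected code length is the sum of the merged weights.
merge 2/99 + 1/33 → 5/99
merge 5/99 + 13/99 → 2/11
merge 13/99 + 2/11 → 31/99
merge 31/99 + 32/99 → 7/11
merge 4/11 + 7/11 → 1
L = 5/99 + 2/11 + 31/99 + 7/11 + 1 = 24/11 ≈ 2.182 bits/symbol.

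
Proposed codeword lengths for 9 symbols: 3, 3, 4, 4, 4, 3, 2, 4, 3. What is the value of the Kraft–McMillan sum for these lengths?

With common denominator 2^4 = 16: Σ 2^(−ℓᵢ) = 2/16 + 2/16 + 1/16 + 1/16 + 1/16 + 2/16 + 4/16 + 1/16 + 2/16 = 16/16 = 1.

1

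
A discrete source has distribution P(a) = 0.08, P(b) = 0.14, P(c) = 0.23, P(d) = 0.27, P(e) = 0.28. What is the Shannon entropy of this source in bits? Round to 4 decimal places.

2.2005 bits

H = −Σ pᵢ log₂ pᵢ.
−0.08·log₂(0.08) = 0.2915
−0.14·log₂(0.14) = 0.3971
−0.23·log₂(0.23) = 0.4877
−0.27·log₂(0.27) = 0.5100
−0.28·log₂(0.28) = 0.5142
Sum ≈ 2.2005 → 2.2005 bits.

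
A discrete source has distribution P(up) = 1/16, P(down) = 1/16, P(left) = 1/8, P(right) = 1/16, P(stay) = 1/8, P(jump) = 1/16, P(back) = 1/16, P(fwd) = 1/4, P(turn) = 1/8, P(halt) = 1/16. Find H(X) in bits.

Each probability is a power of 1/2, so log₂(1/p) is an integer.
H = Σ p·log₂(1/p) = 1/16·4 + 1/16·4 + 1/8·3 + 1/16·4 + 1/8·3 + 1/16·4 + 1/16·4 + 1/4·2 + 1/8·3 + 1/16·4 = 3.125 bits.

3.125 bits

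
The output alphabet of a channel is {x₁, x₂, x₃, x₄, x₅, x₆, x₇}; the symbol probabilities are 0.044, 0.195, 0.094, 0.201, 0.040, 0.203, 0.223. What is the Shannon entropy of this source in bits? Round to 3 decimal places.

H = −Σ pᵢ log₂ pᵢ.
−0.044·log₂(0.044) = 0.1983
−0.195·log₂(0.195) = 0.4599
−0.094·log₂(0.094) = 0.3207
−0.201·log₂(0.201) = 0.4653
−0.040·log₂(0.040) = 0.1858
−0.203·log₂(0.203) = 0.4670
−0.223·log₂(0.223) = 0.4828
Sum ≈ 2.5796 → 2.580 bits.

2.580 bits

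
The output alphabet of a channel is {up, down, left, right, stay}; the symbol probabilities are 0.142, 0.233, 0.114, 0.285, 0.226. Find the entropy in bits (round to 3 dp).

2.248 bits

H = −Σ pᵢ log₂ pᵢ.
−0.142·log₂(0.142) = 0.3999
−0.233·log₂(0.233) = 0.4897
−0.114·log₂(0.114) = 0.3571
−0.285·log₂(0.285) = 0.5161
−0.226·log₂(0.226) = 0.4849
Sum ≈ 2.2477 → 2.248 bits.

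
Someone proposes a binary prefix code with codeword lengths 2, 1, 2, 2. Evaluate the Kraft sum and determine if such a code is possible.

With common denominator 2^2 = 4: Σ 2^(−ℓᵢ) = 1/4 + 2/4 + 1/4 + 1/4 = 5/4 = 1.25.
Kraft's inequality requires Σ ≤ 1; here Σ = 1.25 > 1, so no such prefix code exists.

1.25; no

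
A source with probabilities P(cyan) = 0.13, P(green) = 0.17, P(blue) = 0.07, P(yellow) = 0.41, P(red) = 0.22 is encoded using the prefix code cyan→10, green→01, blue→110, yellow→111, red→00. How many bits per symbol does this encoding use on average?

L̄ = Σ pᵢ·ℓᵢ = 0.13·2 + 0.17·2 + 0.07·3 + 0.41·3 + 0.22·2 = 2.48 bits/symbol.

2.48 bits/symbol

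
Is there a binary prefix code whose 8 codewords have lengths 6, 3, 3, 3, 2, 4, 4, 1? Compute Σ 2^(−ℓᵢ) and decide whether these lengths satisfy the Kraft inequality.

With common denominator 2^6 = 64: Σ 2^(−ℓᵢ) = 1/64 + 8/64 + 8/64 + 8/64 + 16/64 + 4/64 + 4/64 + 32/64 = 81/64 = 1.265625.
Kraft's inequality requires Σ ≤ 1; here Σ = 1.265625 > 1, so no such prefix code exists.

1.265625; no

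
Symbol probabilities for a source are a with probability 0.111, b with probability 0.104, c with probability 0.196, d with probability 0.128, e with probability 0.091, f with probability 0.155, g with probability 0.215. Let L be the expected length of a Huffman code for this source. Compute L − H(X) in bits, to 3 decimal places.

0.044 bits

Entropy H = −Σ p log₂ p ≈ 2.7404 bits.
Huffman merges: 91/1000+13/125→39/200; 111/1000+16/125→239/1000; 31/200+39/200→7/20; 49/250+43/200→411/1000; 239/1000+7/20→589/1000; 411/1000+589/1000→1. L = 348/125 ≈ 2.7840.
L − H = 2.7840 − 2.7404 = 0.044 bits.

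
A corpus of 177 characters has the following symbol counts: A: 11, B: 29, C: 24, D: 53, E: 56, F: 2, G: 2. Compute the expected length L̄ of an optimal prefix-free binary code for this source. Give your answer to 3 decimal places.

Probabilities are the counts divided by 177.
Repeatedly combine the two least-probable nodes; the expected code length is the sum of the merged weights.
merge 2/177 + 2/177 → 4/177
merge 4/177 + 11/177 → 5/59
merge 5/59 + 8/59 → 13/59
merge 29/177 + 13/59 → 68/177
merge 53/177 + 56/177 → 109/177
merge 68/177 + 109/177 → 1
L = 4/177 + 5/59 + 13/59 + 68/177 + 109/177 + 1 = 412/177 ≈ 2.328 bits/symbol.

2.328 bits/symbol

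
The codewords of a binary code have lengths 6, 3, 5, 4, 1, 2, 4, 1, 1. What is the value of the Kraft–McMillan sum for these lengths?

With common denominator 2^6 = 64: Σ 2^(−ℓᵢ) = 1/64 + 8/64 + 2/64 + 4/64 + 32/64 + 16/64 + 4/64 + 32/64 + 32/64 = 131/64 = 2.046875.

2.046875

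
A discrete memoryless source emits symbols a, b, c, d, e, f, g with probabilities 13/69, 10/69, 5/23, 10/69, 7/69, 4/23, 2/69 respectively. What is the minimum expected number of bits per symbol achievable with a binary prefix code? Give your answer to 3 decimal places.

2.725 bits/symbol

Repeatedly combine the two least-probable nodes; the expected code length is the sum of the merged weights.
merge 2/69 + 7/69 → 3/23
merge 3/23 + 10/69 → 19/69
merge 10/69 + 4/23 → 22/69
merge 13/69 + 5/23 → 28/69
merge 19/69 + 22/69 → 41/69
merge 28/69 + 41/69 → 1
L = 3/23 + 19/69 + 22/69 + 28/69 + 41/69 + 1 = 188/69 ≈ 2.725 bits/symbol.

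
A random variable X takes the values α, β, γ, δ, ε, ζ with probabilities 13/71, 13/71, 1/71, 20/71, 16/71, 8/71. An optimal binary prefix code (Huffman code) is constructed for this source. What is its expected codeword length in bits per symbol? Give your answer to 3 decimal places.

2.437 bits/symbol

Repeatedly combine the two least-probable nodes; the expected code length is the sum of the merged weights.
merge 1/71 + 8/71 → 9/71
merge 9/71 + 13/71 → 22/71
merge 13/71 + 16/71 → 29/71
merge 20/71 + 22/71 → 42/71
merge 29/71 + 42/71 → 1
L = 9/71 + 22/71 + 29/71 + 42/71 + 1 = 173/71 ≈ 2.437 bits/symbol.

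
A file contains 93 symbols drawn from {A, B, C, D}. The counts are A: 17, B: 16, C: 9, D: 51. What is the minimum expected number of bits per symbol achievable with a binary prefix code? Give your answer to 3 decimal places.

1.720 bits/symbol

Probabilities are the counts divided by 93.
Repeatedly combine the two least-probable nodes; the expected code length is the sum of the merged weights.
merge 3/31 + 16/93 → 25/93
merge 17/93 + 25/93 → 14/31
merge 14/31 + 17/31 → 1
L = 25/93 + 14/31 + 1 = 160/93 ≈ 1.720 bits/symbol.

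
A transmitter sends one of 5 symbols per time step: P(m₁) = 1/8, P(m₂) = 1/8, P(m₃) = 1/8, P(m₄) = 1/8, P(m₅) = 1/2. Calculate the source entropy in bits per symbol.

Each probability is a power of 1/2, so log₂(1/p) is an integer.
H = Σ p·log₂(1/p) = 1/8·3 + 1/8·3 + 1/8·3 + 1/8·3 + 1/2·1 = 2 bits.

2 bits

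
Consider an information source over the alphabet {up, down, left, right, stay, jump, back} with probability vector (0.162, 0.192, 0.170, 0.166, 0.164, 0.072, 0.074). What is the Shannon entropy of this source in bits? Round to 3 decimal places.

H = −Σ pᵢ log₂ pᵢ.
−0.162·log₂(0.162) = 0.4254
−0.192·log₂(0.192) = 0.4571
−0.170·log₂(0.170) = 0.4346
−0.166·log₂(0.166) = 0.4301
−0.164·log₂(0.164) = 0.4278
−0.072·log₂(0.072) = 0.2733
−0.074·log₂(0.074) = 0.2780
Sum ≈ 2.7262 → 2.726 bits.

2.726 bits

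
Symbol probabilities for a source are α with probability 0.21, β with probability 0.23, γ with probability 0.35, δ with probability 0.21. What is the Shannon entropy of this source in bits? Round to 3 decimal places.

1.963 bits

H = −Σ pᵢ log₂ pᵢ.
−0.21·log₂(0.21) = 0.4728
−0.23·log₂(0.23) = 0.4877
−0.35·log₂(0.35) = 0.5301
−0.21·log₂(0.21) = 0.4728
Sum ≈ 1.9634 → 1.963 bits.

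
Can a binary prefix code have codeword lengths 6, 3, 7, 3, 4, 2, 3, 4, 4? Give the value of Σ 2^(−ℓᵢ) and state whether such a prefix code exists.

With common denominator 2^7 = 128: Σ 2^(−ℓᵢ) = 2/128 + 16/128 + 1/128 + 16/128 + 8/128 + 32/128 + 16/128 + 8/128 + 8/128 = 107/128 = 0.8359375.
Kraft's inequality requires Σ ≤ 1; here Σ = 0.8359375 ≤ 1, so such a prefix code exists.

0.8359375; yes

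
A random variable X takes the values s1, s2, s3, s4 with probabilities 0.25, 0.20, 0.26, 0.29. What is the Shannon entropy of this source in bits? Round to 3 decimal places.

1.988 bits

H = −Σ pᵢ log₂ pᵢ.
−0.25·log₂(0.25) = 0.5000
−0.20·log₂(0.20) = 0.4644
−0.26·log₂(0.26) = 0.5053
−0.29·log₂(0.29) = 0.5179
Sum ≈ 1.9876 → 1.988 bits.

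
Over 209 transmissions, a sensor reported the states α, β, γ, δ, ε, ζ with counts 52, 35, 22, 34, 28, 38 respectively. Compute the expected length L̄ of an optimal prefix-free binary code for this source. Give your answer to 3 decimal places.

2.569 bits/symbol

Probabilities are the counts divided by 209.
Repeatedly combine the two least-probable nodes; the expected code length is the sum of the merged weights.
merge 2/19 + 28/209 → 50/209
merge 34/209 + 35/209 → 69/209
merge 2/11 + 50/209 → 8/19
merge 52/209 + 69/209 → 11/19
merge 8/19 + 11/19 → 1
L = 50/209 + 69/209 + 8/19 + 11/19 + 1 = 537/209 ≈ 2.569 bits/symbol.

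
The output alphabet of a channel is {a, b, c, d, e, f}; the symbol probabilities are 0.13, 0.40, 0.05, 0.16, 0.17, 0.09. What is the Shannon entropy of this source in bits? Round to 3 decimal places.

2.298 bits

H = −Σ pᵢ log₂ pᵢ.
−0.13·log₂(0.13) = 0.3826
−0.40·log₂(0.40) = 0.5288
−0.05·log₂(0.05) = 0.2161
−0.16·log₂(0.16) = 0.4230
−0.17·log₂(0.17) = 0.4346
−0.09·log₂(0.09) = 0.3127
Sum ≈ 2.2978 → 2.298 bits.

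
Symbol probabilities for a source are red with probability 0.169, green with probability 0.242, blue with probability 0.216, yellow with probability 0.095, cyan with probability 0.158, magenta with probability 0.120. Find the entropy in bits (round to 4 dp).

2.5167 bits

H = −Σ pᵢ log₂ pᵢ.
−0.169·log₂(0.169) = 0.4335
−0.242·log₂(0.242) = 0.4954
−0.216·log₂(0.216) = 0.4776
−0.095·log₂(0.095) = 0.3226
−0.158·log₂(0.158) = 0.4206
−0.120·log₂(0.120) = 0.3671
Sum ≈ 2.5167 → 2.5167 bits.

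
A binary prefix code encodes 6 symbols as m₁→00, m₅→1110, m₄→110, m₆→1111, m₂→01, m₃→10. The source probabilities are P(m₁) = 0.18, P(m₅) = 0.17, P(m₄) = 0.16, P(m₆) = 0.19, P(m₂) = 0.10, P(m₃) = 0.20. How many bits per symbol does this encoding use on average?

L̄ = Σ pᵢ·ℓᵢ = 0.18·2 + 0.17·4 + 0.16·3 + 0.19·4 + 0.10·2 + 0.20·2 = 2.88 bits/symbol.

2.88 bits/symbol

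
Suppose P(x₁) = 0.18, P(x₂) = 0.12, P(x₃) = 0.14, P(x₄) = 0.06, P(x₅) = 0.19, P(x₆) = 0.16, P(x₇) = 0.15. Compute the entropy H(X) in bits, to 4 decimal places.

H = −Σ pᵢ log₂ pᵢ.
−0.18·log₂(0.18) = 0.4453
−0.12·log₂(0.12) = 0.3671
−0.14·log₂(0.14) = 0.3971
−0.06·log₂(0.06) = 0.2435
−0.19·log₂(0.19) = 0.4552
−0.16·log₂(0.16) = 0.4230
−0.15·log₂(0.15) = 0.4105
Sum ≈ 2.7418 → 2.7418 bits.

2.7418 bits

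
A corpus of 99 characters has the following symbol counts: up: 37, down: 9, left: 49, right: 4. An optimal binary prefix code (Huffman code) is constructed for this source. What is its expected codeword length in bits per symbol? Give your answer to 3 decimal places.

Probabilities are the counts divided by 99.
Repeatedly combine the two least-probable nodes; the expected code length is the sum of the merged weights.
merge 4/99 + 1/11 → 13/99
merge 13/99 + 37/99 → 50/99
merge 49/99 + 50/99 → 1
L = 13/99 + 50/99 + 1 = 18/11 ≈ 1.636 bits/symbol.

1.636 bits/symbol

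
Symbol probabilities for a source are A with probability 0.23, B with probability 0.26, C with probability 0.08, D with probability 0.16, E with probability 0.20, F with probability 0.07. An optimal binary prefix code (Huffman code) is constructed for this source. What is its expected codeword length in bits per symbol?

Repeatedly combine the two least-probable nodes; the expected code length is the sum of the merged weights.
merge 7/100 + 2/25 → 3/20
merge 3/20 + 4/25 → 31/100
merge 1/5 + 23/100 → 43/100
merge 13/50 + 31/100 → 57/100
merge 43/100 + 57/100 → 1
L = 3/20 + 31/100 + 43/100 + 57/100 + 1 = 123/50 = 2.46 bits/symbol.

2.46 bits/symbol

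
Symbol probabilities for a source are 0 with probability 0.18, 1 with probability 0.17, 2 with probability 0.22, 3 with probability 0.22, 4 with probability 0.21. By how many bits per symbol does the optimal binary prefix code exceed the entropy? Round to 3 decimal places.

0.036 bits

Entropy H = −Σ p log₂ p ≈ 2.3139 bits.
Huffman merges: 17/100+9/50→7/20; 21/100+11/50→43/100; 11/50+7/20→57/100; 43/100+57/100→1. L = 47/20 ≈ 2.3500.
L − H = 2.3500 − 2.3139 = 0.036 bits.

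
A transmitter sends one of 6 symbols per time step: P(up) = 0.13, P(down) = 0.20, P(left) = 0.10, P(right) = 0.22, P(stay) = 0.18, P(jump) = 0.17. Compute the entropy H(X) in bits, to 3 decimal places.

2.540 bits

H = −Σ pᵢ log₂ pᵢ.
−0.13·log₂(0.13) = 0.3826
−0.20·log₂(0.20) = 0.4644
−0.10·log₂(0.10) = 0.3322
−0.22·log₂(0.22) = 0.4806
−0.18·log₂(0.18) = 0.4453
−0.17·log₂(0.17) = 0.4346
Sum ≈ 2.5397 → 2.540 bits.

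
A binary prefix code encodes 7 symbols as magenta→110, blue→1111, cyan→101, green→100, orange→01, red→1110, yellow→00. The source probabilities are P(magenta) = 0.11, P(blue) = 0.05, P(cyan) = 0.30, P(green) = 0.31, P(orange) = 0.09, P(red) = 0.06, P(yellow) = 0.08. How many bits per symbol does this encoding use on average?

L̄ = Σ pᵢ·ℓᵢ = 0.11·3 + 0.05·4 + 0.30·3 + 0.31·3 + 0.09·2 + 0.06·4 + 0.08·2 = 2.94 bits/symbol.

2.94 bits/symbol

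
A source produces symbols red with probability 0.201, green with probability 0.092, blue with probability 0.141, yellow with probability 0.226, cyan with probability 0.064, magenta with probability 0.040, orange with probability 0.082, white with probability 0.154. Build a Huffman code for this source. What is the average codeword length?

Repeatedly combine the two least-probable nodes; the expected code length is the sum of the merged weights.
merge 1/25 + 8/125 → 13/125
merge 41/500 + 23/250 → 87/500
merge 13/125 + 141/1000 → 49/200
merge 77/500 + 87/500 → 41/125
merge 201/1000 + 113/500 → 427/1000
merge 49/200 + 41/125 → 573/1000
merge 427/1000 + 573/1000 → 1
L = 13/125 + 87/500 + 49/200 + 41/125 + 427/1000 + 573/1000 + 1 = 2851/1000 = 2.851 bits/symbol.

2.851 bits/symbol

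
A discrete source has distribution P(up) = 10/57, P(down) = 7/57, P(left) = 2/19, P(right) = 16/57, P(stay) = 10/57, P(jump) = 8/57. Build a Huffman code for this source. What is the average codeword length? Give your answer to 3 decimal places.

Repeatedly combine the two least-probable nodes; the expected code length is the sum of the merged weights.
merge 2/19 + 7/57 → 13/57
merge 8/57 + 10/57 → 6/19
merge 10/57 + 13/57 → 23/57
merge 16/57 + 6/19 → 34/57
merge 23/57 + 34/57 → 1
L = 13/57 + 6/19 + 23/57 + 34/57 + 1 = 145/57 ≈ 2.544 bits/symbol.

2.544 bits/symbol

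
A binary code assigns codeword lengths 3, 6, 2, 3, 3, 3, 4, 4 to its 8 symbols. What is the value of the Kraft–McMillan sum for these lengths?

With common denominator 2^6 = 64: Σ 2^(−ℓᵢ) = 8/64 + 1/64 + 16/64 + 8/64 + 8/64 + 8/64 + 4/64 + 4/64 = 57/64 = 0.890625.

0.890625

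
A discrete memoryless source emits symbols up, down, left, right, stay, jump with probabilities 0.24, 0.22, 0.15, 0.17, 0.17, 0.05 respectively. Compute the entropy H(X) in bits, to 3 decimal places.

2.471 bits

H = −Σ pᵢ log₂ pᵢ.
−0.24·log₂(0.24) = 0.4941
−0.22·log₂(0.22) = 0.4806
−0.15·log₂(0.15) = 0.4105
−0.17·log₂(0.17) = 0.4346
−0.17·log₂(0.17) = 0.4346
−0.05·log₂(0.05) = 0.2161
Sum ≈ 2.4705 → 2.471 bits.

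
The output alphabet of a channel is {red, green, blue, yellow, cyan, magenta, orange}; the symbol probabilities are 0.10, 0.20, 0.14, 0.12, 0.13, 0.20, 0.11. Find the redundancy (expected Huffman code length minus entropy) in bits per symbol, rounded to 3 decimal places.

0.042 bits

Entropy H = −Σ p log₂ p ≈ 2.7581 bits.
Huffman merges: 1/10+11/100→21/100; 3/25+13/100→1/4; 7/50+1/5→17/50; 1/5+21/100→41/100; 1/4+17/50→59/100; 41/100+59/100→1. L = 14/5 ≈ 2.8000.
L − H = 2.8000 − 2.7581 = 0.042 bits.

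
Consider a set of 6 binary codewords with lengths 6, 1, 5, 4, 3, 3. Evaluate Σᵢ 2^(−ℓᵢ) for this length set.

0.859375

With common denominator 2^6 = 64: Σ 2^(−ℓᵢ) = 1/64 + 32/64 + 2/64 + 4/64 + 8/64 + 8/64 = 55/64 = 0.859375.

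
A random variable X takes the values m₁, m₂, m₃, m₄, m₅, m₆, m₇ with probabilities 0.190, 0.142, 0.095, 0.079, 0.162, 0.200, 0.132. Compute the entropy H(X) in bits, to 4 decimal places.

2.7424 bits

H = −Σ pᵢ log₂ pᵢ.
−0.190·log₂(0.190) = 0.4552
−0.142·log₂(0.142) = 0.3999
−0.095·log₂(0.095) = 0.3226
−0.079·log₂(0.079) = 0.2893
−0.162·log₂(0.162) = 0.4254
−0.200·log₂(0.200) = 0.4644
−0.132·log₂(0.132) = 0.3856
Sum ≈ 2.7424 → 2.7424 bits.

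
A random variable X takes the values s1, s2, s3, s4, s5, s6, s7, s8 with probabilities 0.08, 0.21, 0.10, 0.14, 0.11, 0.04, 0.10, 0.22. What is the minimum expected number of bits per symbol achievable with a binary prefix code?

Repeatedly combine the two least-probable nodes; the expected code length is the sum of the merged weights.
merge 1/25 + 2/25 → 3/25
merge 1/10 + 1/10 → 1/5
merge 11/100 + 3/25 → 23/100
merge 7/50 + 1/5 → 17/50
merge 21/100 + 11/50 → 43/100
merge 23/100 + 17/50 → 57/100
merge 43/100 + 57/100 → 1
L = 3/25 + 1/5 + 23/100 + 17/50 + 43/100 + 57/100 + 1 = 289/100 = 2.89 bits/symbol.

2.89 bits/symbol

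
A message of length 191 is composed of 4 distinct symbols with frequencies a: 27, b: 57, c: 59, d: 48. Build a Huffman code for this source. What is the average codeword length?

2 bits/symbol

Probabilities are the counts divided by 191.
Repeatedly combine the two least-probable nodes; the expected code length is the sum of the merged weights.
merge 27/191 + 48/191 → 75/191
merge 57/191 + 59/191 → 116/191
merge 75/191 + 116/191 → 1
L = 75/191 + 116/191 + 1 = 2 bits/symbol.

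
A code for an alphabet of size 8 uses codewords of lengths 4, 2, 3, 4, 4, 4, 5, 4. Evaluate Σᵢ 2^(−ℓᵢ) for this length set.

0.71875

With common denominator 2^5 = 32: Σ 2^(−ℓᵢ) = 2/32 + 8/32 + 4/32 + 2/32 + 2/32 + 2/32 + 1/32 + 2/32 = 23/32 = 0.71875.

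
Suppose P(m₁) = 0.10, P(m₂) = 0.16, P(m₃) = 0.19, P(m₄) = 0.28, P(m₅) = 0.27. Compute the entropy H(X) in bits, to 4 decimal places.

H = −Σ pᵢ log₂ pᵢ.
−0.10·log₂(0.10) = 0.3322
−0.16·log₂(0.16) = 0.4230
−0.19·log₂(0.19) = 0.4552
−0.28·log₂(0.28) = 0.5142
−0.27·log₂(0.27) = 0.5100
Sum ≈ 2.2347 → 2.2347 bits.

2.2347 bits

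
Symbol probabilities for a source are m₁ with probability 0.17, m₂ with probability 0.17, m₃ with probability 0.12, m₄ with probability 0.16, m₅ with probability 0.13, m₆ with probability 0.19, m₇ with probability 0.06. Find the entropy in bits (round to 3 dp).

H = −Σ pᵢ log₂ pᵢ.
−0.17·log₂(0.17) = 0.4346
−0.17·log₂(0.17) = 0.4346
−0.12·log₂(0.12) = 0.3671
−0.16·log₂(0.16) = 0.4230
−0.13·log₂(0.13) = 0.3826
−0.19·log₂(0.19) = 0.4552
−0.06·log₂(0.06) = 0.2435
Sum ≈ 2.7407 → 2.741 bits.

2.741 bits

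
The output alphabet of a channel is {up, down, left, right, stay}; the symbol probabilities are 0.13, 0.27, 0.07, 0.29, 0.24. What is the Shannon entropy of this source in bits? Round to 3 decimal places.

H = −Σ pᵢ log₂ pᵢ.
−0.13·log₂(0.13) = 0.3826
−0.27·log₂(0.27) = 0.5100
−0.07·log₂(0.07) = 0.2686
−0.29·log₂(0.29) = 0.5179
−0.24·log₂(0.24) = 0.4941
Sum ≈ 2.1733 → 2.173 bits.

2.173 bits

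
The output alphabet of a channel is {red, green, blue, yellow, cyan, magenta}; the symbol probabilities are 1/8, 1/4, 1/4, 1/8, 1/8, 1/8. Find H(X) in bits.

2.5 bits

Each probability is a power of 1/2, so log₂(1/p) is an integer.
H = Σ p·log₂(1/p) = 1/8·3 + 1/4·2 + 1/4·2 + 1/8·3 + 1/8·3 + 1/8·3 = 2.5 bits.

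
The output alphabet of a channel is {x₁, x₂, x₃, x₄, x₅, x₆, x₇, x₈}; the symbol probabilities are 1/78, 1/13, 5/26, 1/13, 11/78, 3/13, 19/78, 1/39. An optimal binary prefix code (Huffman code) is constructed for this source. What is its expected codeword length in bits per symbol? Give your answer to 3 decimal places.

2.679 bits/symbol

Repeatedly combine the two least-probable nodes; the expected code length is the sum of the merged weights.
merge 1/78 + 1/39 → 1/26
merge 1/26 + 1/13 → 3/26
merge 1/13 + 3/26 → 5/26
merge 11/78 + 5/26 → 1/3
merge 5/26 + 3/13 → 11/26
merge 19/78 + 1/3 → 15/26
merge 11/26 + 15/26 → 1
L = 1/26 + 3/26 + 5/26 + 1/3 + 11/26 + 15/26 + 1 = 209/78 ≈ 2.679 bits/symbol.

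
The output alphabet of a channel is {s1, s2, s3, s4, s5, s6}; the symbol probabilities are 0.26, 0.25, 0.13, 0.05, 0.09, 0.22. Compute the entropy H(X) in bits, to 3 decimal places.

2.397 bits

H = −Σ pᵢ log₂ pᵢ.
−0.26·log₂(0.26) = 0.5053
−0.25·log₂(0.25) = 0.5000
−0.13·log₂(0.13) = 0.3826
−0.05·log₂(0.05) = 0.2161
−0.09·log₂(0.09) = 0.3127
−0.22·log₂(0.22) = 0.4806
Sum ≈ 2.3973 → 2.397 bits.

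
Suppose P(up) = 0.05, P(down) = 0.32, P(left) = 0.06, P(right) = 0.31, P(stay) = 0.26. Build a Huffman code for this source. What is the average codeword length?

Repeatedly combine the two least-probable nodes; the expected code length is the sum of the merged weights.
merge 1/20 + 3/50 → 11/100
merge 11/100 + 13/50 → 37/100
merge 31/100 + 8/25 → 63/100
merge 37/100 + 63/100 → 1
L = 11/100 + 37/100 + 63/100 + 1 = 211/100 = 2.11 bits/symbol.

2.11 bits/symbol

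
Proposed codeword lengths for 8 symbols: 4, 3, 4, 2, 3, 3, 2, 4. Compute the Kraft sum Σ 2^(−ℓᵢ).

1.0625

With common denominator 2^4 = 16: Σ 2^(−ℓᵢ) = 1/16 + 2/16 + 1/16 + 4/16 + 2/16 + 2/16 + 4/16 + 1/16 = 17/16 = 1.0625.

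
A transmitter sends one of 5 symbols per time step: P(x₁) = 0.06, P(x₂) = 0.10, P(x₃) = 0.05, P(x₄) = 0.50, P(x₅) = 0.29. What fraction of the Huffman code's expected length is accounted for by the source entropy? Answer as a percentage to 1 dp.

99.4%

Entropy H = −Σ p log₂ p ≈ 1.8097 bits.
Huffman merges: 1/20+3/50→11/100; 1/10+11/100→21/100; 21/100+29/100→1/2; 1/2+1/2→1. L = 91/50 ≈ 1.8200.
Efficiency = H/L = 1.8097/1.8200 = 99.4%.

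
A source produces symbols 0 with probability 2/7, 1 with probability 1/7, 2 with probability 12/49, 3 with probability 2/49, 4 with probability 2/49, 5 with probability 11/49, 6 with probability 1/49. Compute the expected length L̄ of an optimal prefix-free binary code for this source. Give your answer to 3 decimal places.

Repeatedly combine the two least-probable nodes; the expected code length is the sum of the merged weights.
merge 1/49 + 2/49 → 3/49
merge 2/49 + 3/49 → 5/49
merge 5/49 + 1/7 → 12/49
merge 11/49 + 12/49 → 23/49
merge 12/49 + 2/7 → 26/49
merge 23/49 + 26/49 → 1
L = 3/49 + 5/49 + 12/49 + 23/49 + 26/49 + 1 = 118/49 ≈ 2.408 bits/symbol.

2.408 bits/symbol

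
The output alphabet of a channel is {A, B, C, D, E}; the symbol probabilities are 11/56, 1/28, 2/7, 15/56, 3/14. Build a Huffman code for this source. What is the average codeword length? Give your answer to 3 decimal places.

2.232 bits/symbol

Repeatedly combine the two least-probable nodes; the expected code length is the sum of the merged weights.
merge 1/28 + 11/56 → 13/56
merge 3/14 + 13/56 → 25/56
merge 15/56 + 2/7 → 31/56
merge 25/56 + 31/56 → 1
L = 13/56 + 25/56 + 31/56 + 1 = 125/56 ≈ 2.232 bits/symbol.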